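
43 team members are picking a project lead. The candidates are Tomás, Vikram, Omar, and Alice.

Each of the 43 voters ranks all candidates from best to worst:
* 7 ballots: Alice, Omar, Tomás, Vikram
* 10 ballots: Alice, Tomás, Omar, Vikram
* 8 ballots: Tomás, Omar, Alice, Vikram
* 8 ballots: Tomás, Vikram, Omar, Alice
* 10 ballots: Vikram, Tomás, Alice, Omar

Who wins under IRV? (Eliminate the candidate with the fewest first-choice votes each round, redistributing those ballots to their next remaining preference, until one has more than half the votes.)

Round 1: Tomás 16, Vikram 10, Omar 0, Alice 17. Omar eliminated.
Round 2: Tomás 16, Vikram 10, Alice 17. Vikram eliminated.
Round 3: Tomás 26, Alice 17. Tomás has a majority (≥22).

Tomás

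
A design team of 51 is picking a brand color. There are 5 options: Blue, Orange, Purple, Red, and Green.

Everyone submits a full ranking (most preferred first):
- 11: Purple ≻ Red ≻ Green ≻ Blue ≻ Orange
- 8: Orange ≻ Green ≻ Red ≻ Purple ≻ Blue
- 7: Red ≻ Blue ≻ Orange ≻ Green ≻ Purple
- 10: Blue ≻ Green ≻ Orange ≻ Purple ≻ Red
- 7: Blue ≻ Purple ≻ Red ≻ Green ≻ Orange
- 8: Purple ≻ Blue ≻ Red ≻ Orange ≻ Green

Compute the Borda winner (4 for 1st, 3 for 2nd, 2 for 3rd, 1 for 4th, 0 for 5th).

Blue

Blue: 11×1 + 8×0 + 7×3 + 10×4 + 7×4 + 8×3 = 124
Orange: 11×0 + 8×4 + 7×2 + 10×2 + 7×0 + 8×1 = 74
Purple: 11×4 + 8×1 + 7×0 + 10×1 + 7×3 + 8×4 = 115
Red: 11×3 + 8×2 + 7×4 + 10×0 + 7×2 + 8×2 = 107
Green: 11×2 + 8×3 + 7×1 + 10×3 + 7×1 + 8×0 = 90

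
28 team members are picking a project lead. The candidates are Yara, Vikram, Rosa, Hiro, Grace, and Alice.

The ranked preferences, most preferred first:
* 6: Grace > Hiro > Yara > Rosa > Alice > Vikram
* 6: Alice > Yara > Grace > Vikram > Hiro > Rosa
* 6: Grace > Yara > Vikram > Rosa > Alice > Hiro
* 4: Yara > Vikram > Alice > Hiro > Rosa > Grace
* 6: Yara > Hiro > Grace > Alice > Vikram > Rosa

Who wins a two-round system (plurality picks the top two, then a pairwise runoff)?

Yara

Round 1 first-place votes: Yara 10, Vikram 0, Rosa 0, Hiro 0, Grace 12, Alice 6. Grace and Yara advance.
Runoff: Grace is ranked above Yara on 12 ballots, Yara above Grace on 16.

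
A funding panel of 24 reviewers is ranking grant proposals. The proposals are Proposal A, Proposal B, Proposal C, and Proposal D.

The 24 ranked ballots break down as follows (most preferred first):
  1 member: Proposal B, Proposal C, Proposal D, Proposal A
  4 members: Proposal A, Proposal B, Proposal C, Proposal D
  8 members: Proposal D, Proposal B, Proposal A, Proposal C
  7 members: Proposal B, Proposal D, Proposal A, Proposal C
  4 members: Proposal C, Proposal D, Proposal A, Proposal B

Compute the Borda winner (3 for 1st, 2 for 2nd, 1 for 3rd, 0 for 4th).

Proposal A: 1×0 + 4×3 + 8×1 + 7×1 + 4×1 = 31
Proposal B: 1×3 + 4×2 + 8×2 + 7×3 + 4×0 = 48
Proposal C: 1×2 + 4×1 + 8×0 + 7×0 + 4×3 = 18
Proposal D: 1×1 + 4×0 + 8×3 + 7×2 + 4×2 = 47

Proposal B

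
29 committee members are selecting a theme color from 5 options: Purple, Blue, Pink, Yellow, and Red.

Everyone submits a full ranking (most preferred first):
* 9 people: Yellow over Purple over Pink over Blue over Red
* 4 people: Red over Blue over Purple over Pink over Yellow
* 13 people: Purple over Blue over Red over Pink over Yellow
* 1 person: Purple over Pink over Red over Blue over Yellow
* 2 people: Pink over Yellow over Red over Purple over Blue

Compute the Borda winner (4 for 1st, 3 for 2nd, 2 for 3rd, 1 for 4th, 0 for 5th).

Purple: 9×3 + 4×2 + 13×4 + 1×4 + 2×1 = 93
Blue: 9×1 + 4×3 + 13×3 + 1×1 + 2×0 = 61
Pink: 9×2 + 4×1 + 13×1 + 1×3 + 2×4 = 46
Yellow: 9×4 + 4×0 + 13×0 + 1×0 + 2×3 = 42
Red: 9×0 + 4×4 + 13×2 + 1×2 + 2×2 = 48

Purple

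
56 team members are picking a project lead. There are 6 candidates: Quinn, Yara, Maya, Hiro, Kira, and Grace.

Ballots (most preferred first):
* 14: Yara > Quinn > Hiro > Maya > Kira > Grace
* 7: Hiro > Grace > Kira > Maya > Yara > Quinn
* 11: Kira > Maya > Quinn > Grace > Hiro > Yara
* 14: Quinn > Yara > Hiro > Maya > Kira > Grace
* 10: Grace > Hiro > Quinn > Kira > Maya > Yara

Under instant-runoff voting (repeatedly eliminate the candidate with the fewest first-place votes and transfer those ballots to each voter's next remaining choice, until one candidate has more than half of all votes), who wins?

Round 1: Quinn 14, Yara 14, Maya 0, Hiro 7, Kira 11, Grace 10. Maya eliminated.
Round 2: Quinn 14, Yara 14, Hiro 7, Kira 11, Grace 10. Hiro eliminated.
Round 3: Quinn 14, Yara 14, Kira 11, Grace 17. Kira eliminated.
Round 4: Quinn 25, Yara 14, Grace 17. Yara eliminated.
Round 5: Quinn 39, Grace 17. Quinn has a majority (≥29).

Quinn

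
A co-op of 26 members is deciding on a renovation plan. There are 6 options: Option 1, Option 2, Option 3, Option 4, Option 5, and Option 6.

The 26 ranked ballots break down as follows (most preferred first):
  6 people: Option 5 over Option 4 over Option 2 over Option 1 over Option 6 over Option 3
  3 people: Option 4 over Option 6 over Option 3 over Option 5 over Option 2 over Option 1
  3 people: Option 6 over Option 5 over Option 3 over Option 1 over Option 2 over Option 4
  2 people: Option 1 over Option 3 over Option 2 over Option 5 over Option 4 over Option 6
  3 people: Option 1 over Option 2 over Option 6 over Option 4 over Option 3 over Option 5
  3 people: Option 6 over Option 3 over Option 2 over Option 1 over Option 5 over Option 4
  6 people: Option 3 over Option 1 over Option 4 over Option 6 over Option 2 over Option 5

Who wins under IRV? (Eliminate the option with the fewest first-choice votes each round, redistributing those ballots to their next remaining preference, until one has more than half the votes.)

Option 6

Round 1: Option 1 5, Option 2 0, Option 3 6, Option 4 3, Option 5 6, Option 6 6. Option 2 eliminated.
Round 2: Option 1 5, Option 3 6, Option 4 3, Option 5 6, Option 6 6. Option 4 eliminated.
Round 3: Option 1 5, Option 3 6, Option 5 6, Option 6 9. Option 1 eliminated.
Round 4: Option 3 8, Option 5 6, Option 6 12. Option 5 eliminated.
Round 5: Option 3 8, Option 6 18. Option 6 has a majority (≥14).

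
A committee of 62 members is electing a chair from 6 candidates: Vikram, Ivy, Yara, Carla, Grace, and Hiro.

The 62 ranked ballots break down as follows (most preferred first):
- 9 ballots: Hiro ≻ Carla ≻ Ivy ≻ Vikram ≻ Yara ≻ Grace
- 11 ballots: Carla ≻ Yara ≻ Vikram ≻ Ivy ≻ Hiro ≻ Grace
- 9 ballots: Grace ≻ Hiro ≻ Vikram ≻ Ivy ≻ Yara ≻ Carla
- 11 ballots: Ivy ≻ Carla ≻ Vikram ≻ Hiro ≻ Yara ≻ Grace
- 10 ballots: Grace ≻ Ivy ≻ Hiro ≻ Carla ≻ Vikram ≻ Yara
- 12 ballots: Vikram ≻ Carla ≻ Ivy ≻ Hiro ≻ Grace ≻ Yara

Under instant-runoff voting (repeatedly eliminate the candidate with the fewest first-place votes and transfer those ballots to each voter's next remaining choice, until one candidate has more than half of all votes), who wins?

Round 1: Vikram 12, Ivy 11, Yara 0, Carla 11, Grace 19, Hiro 9. Yara eliminated.
Round 2: Vikram 12, Ivy 11, Carla 11, Grace 19, Hiro 9. Hiro eliminated.
Round 3: Vikram 12, Ivy 11, Carla 20, Grace 19. Ivy eliminated.
Round 4: Vikram 12, Carla 31, Grace 19. Vikram eliminated.
Round 5: Carla 43, Grace 19. Carla has a majority (≥32).

Carla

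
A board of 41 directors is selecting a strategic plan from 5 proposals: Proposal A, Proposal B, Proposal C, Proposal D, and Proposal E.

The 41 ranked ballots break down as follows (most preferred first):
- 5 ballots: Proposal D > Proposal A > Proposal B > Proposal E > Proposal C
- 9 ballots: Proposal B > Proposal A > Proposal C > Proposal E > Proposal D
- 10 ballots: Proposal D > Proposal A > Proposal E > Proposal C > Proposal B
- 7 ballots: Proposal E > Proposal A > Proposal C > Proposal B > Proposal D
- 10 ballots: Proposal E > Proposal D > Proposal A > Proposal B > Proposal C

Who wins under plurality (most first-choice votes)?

First-place votes: Proposal A 0, Proposal B 9, Proposal C 0, Proposal D 15, Proposal E 17.

Proposal E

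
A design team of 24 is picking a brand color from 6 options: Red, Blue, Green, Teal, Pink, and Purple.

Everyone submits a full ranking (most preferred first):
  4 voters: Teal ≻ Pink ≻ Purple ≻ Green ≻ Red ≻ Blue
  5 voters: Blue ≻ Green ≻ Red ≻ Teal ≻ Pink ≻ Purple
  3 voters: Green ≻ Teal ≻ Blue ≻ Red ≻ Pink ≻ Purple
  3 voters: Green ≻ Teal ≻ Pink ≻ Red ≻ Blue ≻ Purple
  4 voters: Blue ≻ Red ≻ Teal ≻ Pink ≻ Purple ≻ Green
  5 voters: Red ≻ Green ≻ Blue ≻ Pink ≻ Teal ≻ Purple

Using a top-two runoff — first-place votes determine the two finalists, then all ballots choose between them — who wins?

Green

Round 1 first-place votes: Red 5, Blue 9, Green 6, Teal 4, Pink 0, Purple 0. Blue and Green advance.
Runoff: Blue is ranked above Green on 9 ballots, Green above Blue on 15.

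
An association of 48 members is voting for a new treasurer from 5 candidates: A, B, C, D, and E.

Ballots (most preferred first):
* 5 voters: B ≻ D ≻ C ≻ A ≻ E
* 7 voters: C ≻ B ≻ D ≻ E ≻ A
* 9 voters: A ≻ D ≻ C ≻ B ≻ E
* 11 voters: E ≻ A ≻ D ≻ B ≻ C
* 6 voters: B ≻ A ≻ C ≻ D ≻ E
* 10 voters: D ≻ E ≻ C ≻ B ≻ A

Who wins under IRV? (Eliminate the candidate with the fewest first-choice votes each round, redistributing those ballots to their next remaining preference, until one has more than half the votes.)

Round 1: A 9, B 11, C 7, D 10, E 11. C eliminated.
Round 2: A 9, B 18, D 10, E 11. A eliminated.
Round 3: B 18, D 19, E 11. E eliminated.
Round 4: B 18, D 30. D has a majority (≥25).

D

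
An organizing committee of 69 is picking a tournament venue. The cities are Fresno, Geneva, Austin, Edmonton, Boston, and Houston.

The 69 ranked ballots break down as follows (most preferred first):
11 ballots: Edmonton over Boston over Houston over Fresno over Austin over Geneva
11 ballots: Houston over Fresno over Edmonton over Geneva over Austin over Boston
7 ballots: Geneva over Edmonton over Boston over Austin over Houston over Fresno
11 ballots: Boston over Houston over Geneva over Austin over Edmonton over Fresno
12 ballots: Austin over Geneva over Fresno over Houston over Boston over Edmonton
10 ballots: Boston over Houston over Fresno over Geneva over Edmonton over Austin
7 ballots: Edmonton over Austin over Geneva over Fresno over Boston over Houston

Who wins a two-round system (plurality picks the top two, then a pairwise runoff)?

Edmonton

Round 1 first-place votes: Fresno 0, Geneva 7, Austin 12, Edmonton 18, Boston 21, Houston 11. Boston and Edmonton advance.
Runoff: Boston is ranked above Edmonton on 33 ballots, Edmonton above Boston on 36.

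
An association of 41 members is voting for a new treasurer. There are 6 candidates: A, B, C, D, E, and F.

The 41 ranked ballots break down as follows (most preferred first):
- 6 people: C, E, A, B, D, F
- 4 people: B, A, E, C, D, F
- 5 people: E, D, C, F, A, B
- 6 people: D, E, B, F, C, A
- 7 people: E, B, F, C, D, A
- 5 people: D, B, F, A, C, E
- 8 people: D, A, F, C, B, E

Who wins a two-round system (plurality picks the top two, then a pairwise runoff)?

E

Round 1 first-place votes: A 0, B 4, C 6, D 19, E 12, F 0. D and E advance.
Runoff: D is ranked above E on 19 ballots, E above D on 22.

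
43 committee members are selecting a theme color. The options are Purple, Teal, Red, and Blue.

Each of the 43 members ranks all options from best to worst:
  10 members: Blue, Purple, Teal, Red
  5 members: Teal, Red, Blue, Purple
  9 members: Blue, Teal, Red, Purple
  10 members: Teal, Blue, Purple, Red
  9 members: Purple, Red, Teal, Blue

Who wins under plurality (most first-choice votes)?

First-place votes: Purple 9, Teal 15, Red 0, Blue 19.

Blue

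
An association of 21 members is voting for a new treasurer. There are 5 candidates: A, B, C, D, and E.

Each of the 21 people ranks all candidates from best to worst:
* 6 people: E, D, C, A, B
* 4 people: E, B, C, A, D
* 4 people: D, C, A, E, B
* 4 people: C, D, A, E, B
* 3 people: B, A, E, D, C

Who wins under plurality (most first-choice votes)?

E

First-place votes: A 0, B 3, C 4, D 4, E 10.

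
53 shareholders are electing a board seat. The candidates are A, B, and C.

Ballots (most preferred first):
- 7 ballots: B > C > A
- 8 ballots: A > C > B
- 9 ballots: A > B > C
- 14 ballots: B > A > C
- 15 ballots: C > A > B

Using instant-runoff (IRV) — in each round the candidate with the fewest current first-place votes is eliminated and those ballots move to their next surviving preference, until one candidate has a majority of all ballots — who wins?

Round 1: A 17, B 21, C 15. C eliminated.
Round 2: A 32, B 21. A has a majority (≥27).

A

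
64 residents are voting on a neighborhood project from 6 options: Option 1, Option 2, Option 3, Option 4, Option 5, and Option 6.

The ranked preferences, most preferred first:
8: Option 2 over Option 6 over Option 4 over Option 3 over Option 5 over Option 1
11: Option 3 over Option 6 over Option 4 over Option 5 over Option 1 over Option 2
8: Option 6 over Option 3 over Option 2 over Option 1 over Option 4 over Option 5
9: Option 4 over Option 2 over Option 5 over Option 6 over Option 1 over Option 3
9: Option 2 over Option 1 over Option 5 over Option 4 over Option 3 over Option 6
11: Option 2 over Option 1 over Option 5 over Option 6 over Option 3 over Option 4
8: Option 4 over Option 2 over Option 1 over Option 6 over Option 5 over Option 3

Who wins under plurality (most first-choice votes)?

Option 2

First-place votes: Option 1 0, Option 2 28, Option 3 11, Option 4 17, Option 5 0, Option 6 8.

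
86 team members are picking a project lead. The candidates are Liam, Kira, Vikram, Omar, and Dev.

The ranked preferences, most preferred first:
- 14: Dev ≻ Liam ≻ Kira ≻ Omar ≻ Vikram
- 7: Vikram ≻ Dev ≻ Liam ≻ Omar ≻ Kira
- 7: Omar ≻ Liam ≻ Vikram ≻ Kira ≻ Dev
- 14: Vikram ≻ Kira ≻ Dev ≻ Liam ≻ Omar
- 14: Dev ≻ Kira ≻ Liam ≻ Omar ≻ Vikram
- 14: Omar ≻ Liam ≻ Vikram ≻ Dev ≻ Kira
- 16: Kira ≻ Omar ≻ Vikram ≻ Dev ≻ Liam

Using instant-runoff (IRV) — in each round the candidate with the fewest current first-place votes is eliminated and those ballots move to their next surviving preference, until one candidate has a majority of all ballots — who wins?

Round 1: Liam 0, Kira 16, Vikram 21, Omar 21, Dev 28. Liam eliminated.
Round 2: Kira 16, Vikram 21, Omar 21, Dev 28. Kira eliminated.
Round 3: Vikram 21, Omar 37, Dev 28. Vikram eliminated.
Round 4: Omar 37, Dev 49. Dev has a majority (≥44).

Dev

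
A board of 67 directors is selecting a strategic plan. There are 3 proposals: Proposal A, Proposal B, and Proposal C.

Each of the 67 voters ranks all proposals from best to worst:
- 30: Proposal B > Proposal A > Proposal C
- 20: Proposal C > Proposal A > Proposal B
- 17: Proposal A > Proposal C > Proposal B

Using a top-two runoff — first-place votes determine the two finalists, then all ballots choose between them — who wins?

Round 1 first-place votes: Proposal A 17, Proposal B 30, Proposal C 20. Proposal B and Proposal C advance.
Runoff: Proposal B is ranked above Proposal C on 30 ballots, Proposal C above Proposal B on 37.

Proposal C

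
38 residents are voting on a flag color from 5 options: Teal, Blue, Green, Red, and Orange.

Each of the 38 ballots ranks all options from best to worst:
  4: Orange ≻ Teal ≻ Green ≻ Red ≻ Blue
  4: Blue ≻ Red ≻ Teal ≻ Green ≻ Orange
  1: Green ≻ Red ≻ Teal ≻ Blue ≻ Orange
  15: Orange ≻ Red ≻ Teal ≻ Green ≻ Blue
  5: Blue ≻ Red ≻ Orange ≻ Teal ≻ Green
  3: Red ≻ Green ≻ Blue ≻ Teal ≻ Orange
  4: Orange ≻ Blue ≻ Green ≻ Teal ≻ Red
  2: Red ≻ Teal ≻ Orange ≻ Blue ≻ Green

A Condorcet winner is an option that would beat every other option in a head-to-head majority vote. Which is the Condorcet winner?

Orange

Orange vs Teal: 28–10
Orange vs Blue: 25–13
Orange vs Green: 30–8
Orange vs Red: 23–15
Orange beats every other option.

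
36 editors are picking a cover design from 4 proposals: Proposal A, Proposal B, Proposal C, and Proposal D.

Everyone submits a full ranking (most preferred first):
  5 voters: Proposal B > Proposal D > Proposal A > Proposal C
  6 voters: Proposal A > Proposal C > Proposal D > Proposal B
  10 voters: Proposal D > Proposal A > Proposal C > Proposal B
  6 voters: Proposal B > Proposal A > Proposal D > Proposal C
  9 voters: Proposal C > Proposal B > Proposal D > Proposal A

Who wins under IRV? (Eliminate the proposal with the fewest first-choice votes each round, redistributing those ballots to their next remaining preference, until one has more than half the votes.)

Round 1: Proposal A 6, Proposal B 11, Proposal C 9, Proposal D 10. Proposal A eliminated.
Round 2: Proposal B 11, Proposal C 15, Proposal D 10. Proposal D eliminated.
Round 3: Proposal B 11, Proposal C 25. Proposal C has a majority (≥19).

Proposal C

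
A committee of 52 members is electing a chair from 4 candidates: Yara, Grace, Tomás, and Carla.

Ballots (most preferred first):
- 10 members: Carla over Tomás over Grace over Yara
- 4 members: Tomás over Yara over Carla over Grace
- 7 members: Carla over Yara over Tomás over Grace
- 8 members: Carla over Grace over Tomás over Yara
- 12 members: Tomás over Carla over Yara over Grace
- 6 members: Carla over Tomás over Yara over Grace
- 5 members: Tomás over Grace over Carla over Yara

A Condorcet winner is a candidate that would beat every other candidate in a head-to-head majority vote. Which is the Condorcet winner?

Carla

Carla vs Yara: 48–4
Carla vs Grace: 47–5
Carla vs Tomás: 31–21
Carla beats every other candidate.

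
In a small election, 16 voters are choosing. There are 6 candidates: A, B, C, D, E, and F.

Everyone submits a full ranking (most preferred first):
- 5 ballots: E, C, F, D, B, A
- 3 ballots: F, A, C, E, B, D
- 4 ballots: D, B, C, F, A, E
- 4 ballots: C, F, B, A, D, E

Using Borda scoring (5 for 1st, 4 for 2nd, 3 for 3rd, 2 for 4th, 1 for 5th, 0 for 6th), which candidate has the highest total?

A: 5×0 + 3×4 + 4×1 + 4×2 = 24
B: 5×1 + 3×1 + 4×4 + 4×3 = 36
C: 5×4 + 3×3 + 4×3 + 4×5 = 61
D: 5×2 + 3×0 + 4×5 + 4×1 = 34
E: 5×5 + 3×2 + 4×0 + 4×0 = 31
F: 5×3 + 3×5 + 4×2 + 4×4 = 54

C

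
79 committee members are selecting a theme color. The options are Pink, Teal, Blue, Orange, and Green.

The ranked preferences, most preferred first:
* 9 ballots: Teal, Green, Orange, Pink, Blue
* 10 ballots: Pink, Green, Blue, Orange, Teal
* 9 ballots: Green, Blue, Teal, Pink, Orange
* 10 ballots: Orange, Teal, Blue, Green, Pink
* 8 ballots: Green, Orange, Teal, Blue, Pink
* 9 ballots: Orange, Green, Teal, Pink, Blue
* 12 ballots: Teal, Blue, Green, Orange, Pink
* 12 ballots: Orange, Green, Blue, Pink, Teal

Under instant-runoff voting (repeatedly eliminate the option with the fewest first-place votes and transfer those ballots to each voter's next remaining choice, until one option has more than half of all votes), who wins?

Green

Round 1: Pink 10, Teal 21, Blue 0, Orange 31, Green 17. Blue eliminated.
Round 2: Pink 10, Teal 21, Orange 31, Green 17. Pink eliminated.
Round 3: Teal 21, Orange 31, Green 27. Teal eliminated.
Round 4: Orange 31, Green 48. Green has a majority (≥40).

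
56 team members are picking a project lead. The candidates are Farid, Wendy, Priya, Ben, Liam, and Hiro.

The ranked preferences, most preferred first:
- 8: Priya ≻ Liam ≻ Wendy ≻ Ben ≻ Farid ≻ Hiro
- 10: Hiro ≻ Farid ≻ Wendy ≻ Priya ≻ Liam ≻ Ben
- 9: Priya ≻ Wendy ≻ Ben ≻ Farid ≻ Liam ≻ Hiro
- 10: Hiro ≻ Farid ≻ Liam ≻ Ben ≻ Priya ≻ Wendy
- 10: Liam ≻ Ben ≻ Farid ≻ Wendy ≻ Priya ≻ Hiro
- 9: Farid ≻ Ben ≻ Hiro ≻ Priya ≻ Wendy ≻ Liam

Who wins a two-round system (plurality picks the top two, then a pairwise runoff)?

Hiro

Round 1 first-place votes: Farid 9, Wendy 0, Priya 17, Ben 0, Liam 10, Hiro 20. Hiro and Priya advance.
Runoff: Hiro is ranked above Priya on 29 ballots, Priya above Hiro on 27.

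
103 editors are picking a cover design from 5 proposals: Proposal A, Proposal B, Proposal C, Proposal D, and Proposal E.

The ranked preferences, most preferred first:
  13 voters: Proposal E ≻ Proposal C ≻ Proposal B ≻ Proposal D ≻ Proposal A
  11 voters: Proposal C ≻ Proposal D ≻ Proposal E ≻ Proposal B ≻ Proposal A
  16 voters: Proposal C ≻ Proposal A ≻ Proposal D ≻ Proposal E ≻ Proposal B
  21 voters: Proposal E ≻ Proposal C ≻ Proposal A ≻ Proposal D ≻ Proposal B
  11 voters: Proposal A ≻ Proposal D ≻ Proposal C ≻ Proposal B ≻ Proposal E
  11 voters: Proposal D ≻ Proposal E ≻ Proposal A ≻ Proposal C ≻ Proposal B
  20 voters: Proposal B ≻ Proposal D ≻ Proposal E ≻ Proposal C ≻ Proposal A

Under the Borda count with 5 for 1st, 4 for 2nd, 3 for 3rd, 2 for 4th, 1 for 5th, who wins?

Proposal A: 13×1 + 11×1 + 16×4 + 21×3 + 11×5 + 11×3 + 20×1 = 259
Proposal B: 13×3 + 11×2 + 16×1 + 21×1 + 11×2 + 11×1 + 20×5 = 231
Proposal C: 13×4 + 11×5 + 16×5 + 21×4 + 11×3 + 11×2 + 20×2 = 366
Proposal D: 13×2 + 11×4 + 16×3 + 21×2 + 11×4 + 11×5 + 20×4 = 339
Proposal E: 13×5 + 11×3 + 16×2 + 21×5 + 11×1 + 11×4 + 20×3 = 350

Proposal C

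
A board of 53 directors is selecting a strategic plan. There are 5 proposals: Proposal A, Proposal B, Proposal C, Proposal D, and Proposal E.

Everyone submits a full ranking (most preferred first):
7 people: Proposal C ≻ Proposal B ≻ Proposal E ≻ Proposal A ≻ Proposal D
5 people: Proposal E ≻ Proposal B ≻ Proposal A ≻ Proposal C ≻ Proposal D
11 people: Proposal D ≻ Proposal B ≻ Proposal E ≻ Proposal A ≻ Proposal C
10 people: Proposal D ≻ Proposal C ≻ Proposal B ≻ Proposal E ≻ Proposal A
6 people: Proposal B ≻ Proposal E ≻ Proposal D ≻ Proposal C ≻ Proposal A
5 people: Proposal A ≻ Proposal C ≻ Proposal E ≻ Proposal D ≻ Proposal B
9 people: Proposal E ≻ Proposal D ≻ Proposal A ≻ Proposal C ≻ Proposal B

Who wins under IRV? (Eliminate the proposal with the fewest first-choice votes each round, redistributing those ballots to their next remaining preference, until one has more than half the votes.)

Proposal E

Round 1: Proposal A 5, Proposal B 6, Proposal C 7, Proposal D 21, Proposal E 14. Proposal A eliminated.
Round 2: Proposal B 6, Proposal C 12, Proposal D 21, Proposal E 14. Proposal B eliminated.
Round 3: Proposal C 12, Proposal D 21, Proposal E 20. Proposal C eliminated.
Round 4: Proposal D 21, Proposal E 32. Proposal E has a majority (≥27).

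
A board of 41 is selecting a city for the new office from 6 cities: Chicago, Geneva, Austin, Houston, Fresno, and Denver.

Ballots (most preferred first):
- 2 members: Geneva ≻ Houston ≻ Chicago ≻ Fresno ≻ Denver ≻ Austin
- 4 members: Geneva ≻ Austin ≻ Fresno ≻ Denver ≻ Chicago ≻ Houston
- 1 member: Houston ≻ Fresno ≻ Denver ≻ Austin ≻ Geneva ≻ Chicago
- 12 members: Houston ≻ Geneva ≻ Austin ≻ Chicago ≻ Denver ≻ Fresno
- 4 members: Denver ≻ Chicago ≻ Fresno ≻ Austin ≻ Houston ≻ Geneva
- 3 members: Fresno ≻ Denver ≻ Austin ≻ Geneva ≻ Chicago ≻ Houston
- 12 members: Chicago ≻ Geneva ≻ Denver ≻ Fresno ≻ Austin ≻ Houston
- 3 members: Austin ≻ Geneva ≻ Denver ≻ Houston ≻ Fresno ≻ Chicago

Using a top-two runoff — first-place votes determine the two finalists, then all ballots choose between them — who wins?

Round 1 first-place votes: Chicago 12, Geneva 6, Austin 3, Houston 13, Fresno 3, Denver 4. Houston and Chicago advance.
Runoff: Houston is ranked above Chicago on 18 ballots, Chicago above Houston on 23.

Chicago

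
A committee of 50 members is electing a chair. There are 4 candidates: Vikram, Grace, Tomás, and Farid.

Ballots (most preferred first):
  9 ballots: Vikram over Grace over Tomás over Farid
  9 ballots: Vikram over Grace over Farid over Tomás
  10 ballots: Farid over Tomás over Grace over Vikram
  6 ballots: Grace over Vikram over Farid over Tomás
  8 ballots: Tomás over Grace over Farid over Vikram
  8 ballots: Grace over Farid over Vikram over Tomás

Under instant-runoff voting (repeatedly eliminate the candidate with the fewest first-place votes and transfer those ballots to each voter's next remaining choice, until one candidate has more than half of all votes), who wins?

Grace

Round 1: Vikram 18, Grace 14, Tomás 8, Farid 10. Tomás eliminated.
Round 2: Vikram 18, Grace 22, Farid 10. Farid eliminated.
Round 3: Vikram 18, Grace 32. Grace has a majority (≥26).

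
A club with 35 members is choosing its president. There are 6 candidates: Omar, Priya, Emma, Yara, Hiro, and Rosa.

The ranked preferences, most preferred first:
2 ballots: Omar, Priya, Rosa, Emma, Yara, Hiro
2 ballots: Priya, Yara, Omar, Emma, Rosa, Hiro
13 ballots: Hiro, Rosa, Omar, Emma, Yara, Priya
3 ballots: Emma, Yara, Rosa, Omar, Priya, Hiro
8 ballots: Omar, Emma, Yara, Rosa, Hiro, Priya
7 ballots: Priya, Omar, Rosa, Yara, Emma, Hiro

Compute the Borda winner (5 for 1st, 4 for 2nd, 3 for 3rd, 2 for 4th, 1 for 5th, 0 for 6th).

Omar

Omar: 2×5 + 2×3 + 13×3 + 3×2 + 8×5 + 7×4 = 129
Priya: 2×4 + 2×5 + 13×0 + 3×1 + 8×0 + 7×5 = 56
Emma: 2×2 + 2×2 + 13×2 + 3×5 + 8×4 + 7×1 = 88
Yara: 2×1 + 2×4 + 13×1 + 3×4 + 8×3 + 7×2 = 73
Hiro: 2×0 + 2×0 + 13×5 + 3×0 + 8×1 + 7×0 = 73
Rosa: 2×3 + 2×1 + 13×4 + 3×3 + 8×2 + 7×3 = 106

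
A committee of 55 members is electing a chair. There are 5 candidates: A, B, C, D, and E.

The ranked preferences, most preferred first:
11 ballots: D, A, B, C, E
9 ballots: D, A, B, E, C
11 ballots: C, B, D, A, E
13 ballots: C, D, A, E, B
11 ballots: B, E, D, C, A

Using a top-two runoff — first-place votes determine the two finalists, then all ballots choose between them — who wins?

D

Round 1 first-place votes: A 0, B 11, C 24, D 20, E 0. C and D advance.
Runoff: C is ranked above D on 24 ballots, D above C on 31.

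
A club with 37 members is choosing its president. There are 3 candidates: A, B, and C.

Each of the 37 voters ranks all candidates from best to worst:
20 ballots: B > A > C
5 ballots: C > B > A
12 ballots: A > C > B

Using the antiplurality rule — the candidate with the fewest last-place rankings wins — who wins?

A

Last-place votes: A 5, B 12, C 20.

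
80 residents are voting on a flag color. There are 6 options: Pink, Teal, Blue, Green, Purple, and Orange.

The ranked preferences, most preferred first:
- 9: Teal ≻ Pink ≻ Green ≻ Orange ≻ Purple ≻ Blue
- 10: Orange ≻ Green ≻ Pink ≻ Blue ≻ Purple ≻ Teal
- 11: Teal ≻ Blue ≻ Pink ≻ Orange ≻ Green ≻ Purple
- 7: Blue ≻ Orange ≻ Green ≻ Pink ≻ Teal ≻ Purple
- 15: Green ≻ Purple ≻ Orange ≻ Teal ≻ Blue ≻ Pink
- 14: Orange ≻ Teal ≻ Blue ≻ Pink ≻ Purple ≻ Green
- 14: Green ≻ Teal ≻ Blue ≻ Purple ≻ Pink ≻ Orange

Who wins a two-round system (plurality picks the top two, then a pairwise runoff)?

Orange

Round 1 first-place votes: Pink 0, Teal 20, Blue 7, Green 29, Purple 0, Orange 24. Green and Orange advance.
Runoff: Green is ranked above Orange on 38 ballots, Orange above Green on 42.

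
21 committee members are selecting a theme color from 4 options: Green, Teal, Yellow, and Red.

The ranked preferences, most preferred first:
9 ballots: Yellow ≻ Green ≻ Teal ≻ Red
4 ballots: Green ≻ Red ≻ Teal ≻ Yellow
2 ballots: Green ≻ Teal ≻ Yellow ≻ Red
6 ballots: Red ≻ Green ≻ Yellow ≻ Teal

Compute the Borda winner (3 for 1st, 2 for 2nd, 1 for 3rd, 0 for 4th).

Green

Green: 9×2 + 4×3 + 2×3 + 6×2 = 48
Teal: 9×1 + 4×1 + 2×2 + 6×0 = 17
Yellow: 9×3 + 4×0 + 2×1 + 6×1 = 35
Red: 9×0 + 4×2 + 2×0 + 6×3 = 26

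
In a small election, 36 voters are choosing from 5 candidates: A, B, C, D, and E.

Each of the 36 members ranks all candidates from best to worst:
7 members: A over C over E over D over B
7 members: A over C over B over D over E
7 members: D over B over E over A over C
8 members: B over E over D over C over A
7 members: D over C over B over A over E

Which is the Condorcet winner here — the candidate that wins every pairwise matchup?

D vs A: 22–14
D vs B: 21–15
D vs C: 22–14
D vs E: 21–15
D beats every other candidate.

D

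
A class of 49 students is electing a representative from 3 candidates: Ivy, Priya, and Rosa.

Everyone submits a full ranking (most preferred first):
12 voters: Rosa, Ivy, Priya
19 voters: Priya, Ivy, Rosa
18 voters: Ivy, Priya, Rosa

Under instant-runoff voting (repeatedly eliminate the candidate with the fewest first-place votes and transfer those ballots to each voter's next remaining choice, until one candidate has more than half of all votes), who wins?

Ivy

Round 1: Ivy 18, Priya 19, Rosa 12. Rosa eliminated.
Round 2: Ivy 30, Priya 19. Ivy has a majority (≥25).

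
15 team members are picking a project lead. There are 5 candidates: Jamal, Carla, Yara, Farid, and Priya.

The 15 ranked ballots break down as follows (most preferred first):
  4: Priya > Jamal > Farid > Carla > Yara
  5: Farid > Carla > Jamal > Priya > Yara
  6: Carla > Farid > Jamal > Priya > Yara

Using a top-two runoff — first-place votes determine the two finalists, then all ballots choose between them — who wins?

Farid

Round 1 first-place votes: Jamal 0, Carla 6, Yara 0, Farid 5, Priya 4. Carla and Farid advance.
Runoff: Carla is ranked above Farid on 6 ballots, Farid above Carla on 9.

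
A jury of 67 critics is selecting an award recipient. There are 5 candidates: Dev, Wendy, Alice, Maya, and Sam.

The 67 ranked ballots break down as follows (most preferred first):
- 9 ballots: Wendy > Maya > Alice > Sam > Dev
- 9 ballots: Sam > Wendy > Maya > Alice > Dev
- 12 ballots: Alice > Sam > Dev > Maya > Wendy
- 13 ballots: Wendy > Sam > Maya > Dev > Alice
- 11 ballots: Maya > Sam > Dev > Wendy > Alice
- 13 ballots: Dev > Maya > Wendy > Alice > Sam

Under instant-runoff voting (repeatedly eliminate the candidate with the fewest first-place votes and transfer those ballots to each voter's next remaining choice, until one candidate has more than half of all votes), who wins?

Dev

Round 1: Dev 13, Wendy 22, Alice 12, Maya 11, Sam 9. Sam eliminated.
Round 2: Dev 13, Wendy 31, Alice 12, Maya 11. Maya eliminated.
Round 3: Dev 24, Wendy 31, Alice 12. Alice eliminated.
Round 4: Dev 36, Wendy 31. Dev has a majority (≥34).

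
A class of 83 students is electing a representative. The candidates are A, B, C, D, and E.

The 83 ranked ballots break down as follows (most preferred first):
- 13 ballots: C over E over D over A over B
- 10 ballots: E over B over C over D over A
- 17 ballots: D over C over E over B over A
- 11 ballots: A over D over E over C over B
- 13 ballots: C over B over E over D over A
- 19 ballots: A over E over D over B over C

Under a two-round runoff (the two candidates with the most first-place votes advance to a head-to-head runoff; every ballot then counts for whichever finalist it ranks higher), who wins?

Round 1 first-place votes: A 30, B 0, C 26, D 17, E 10. A and C advance.
Runoff: A is ranked above C on 30 ballots, C above A on 53.

C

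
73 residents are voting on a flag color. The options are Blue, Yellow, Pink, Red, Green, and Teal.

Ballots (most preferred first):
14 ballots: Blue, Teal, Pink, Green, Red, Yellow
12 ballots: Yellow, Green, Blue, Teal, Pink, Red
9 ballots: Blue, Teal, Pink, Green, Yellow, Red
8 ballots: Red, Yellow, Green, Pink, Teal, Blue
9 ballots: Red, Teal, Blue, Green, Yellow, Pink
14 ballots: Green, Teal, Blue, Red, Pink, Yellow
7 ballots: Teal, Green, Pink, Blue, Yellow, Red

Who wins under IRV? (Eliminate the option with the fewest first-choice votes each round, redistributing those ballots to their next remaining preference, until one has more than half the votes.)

Round 1: Blue 23, Yellow 12, Pink 0, Red 17, Green 14, Teal 7. Pink eliminated.
Round 2: Blue 23, Yellow 12, Red 17, Green 14, Teal 7. Teal eliminated.
Round 3: Blue 23, Yellow 12, Red 17, Green 21. Yellow eliminated.
Round 4: Blue 23, Red 17, Green 33. Red eliminated.
Round 5: Blue 32, Green 41. Green has a majority (≥37).

Green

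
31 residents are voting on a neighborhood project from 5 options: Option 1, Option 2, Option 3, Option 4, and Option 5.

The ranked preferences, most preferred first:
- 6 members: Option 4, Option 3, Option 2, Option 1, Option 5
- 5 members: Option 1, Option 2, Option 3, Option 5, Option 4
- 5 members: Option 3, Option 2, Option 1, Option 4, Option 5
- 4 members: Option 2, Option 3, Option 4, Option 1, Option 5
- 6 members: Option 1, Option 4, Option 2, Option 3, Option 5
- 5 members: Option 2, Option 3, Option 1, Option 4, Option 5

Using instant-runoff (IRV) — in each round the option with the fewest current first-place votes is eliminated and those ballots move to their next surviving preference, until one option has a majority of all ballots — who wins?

Round 1: Option 1 11, Option 2 9, Option 3 5, Option 4 6, Option 5 0. Option 5 eliminated.
Round 2: Option 1 11, Option 2 9, Option 3 5, Option 4 6. Option 3 eliminated.
Round 3: Option 1 11, Option 2 14, Option 4 6. Option 4 eliminated.
Round 4: Option 1 11, Option 2 20. Option 2 has a majority (≥16).

Option 2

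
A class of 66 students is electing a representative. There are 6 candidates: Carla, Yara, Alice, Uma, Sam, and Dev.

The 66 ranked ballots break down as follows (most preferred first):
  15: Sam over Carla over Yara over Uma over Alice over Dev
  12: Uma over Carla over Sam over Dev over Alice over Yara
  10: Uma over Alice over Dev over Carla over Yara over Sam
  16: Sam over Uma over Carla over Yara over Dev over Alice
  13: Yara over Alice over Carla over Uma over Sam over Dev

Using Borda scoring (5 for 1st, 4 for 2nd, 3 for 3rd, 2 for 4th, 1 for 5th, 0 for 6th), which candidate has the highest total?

Carla: 15×4 + 12×4 + 10×2 + 16×3 + 13×3 = 215
Yara: 15×3 + 12×0 + 10×1 + 16×2 + 13×5 = 152
Alice: 15×1 + 12×1 + 10×4 + 16×0 + 13×4 = 119
Uma: 15×2 + 12×5 + 10×5 + 16×4 + 13×2 = 230
Sam: 15×5 + 12×3 + 10×0 + 16×5 + 13×1 = 204
Dev: 15×0 + 12×2 + 10×3 + 16×1 + 13×0 = 70

Uma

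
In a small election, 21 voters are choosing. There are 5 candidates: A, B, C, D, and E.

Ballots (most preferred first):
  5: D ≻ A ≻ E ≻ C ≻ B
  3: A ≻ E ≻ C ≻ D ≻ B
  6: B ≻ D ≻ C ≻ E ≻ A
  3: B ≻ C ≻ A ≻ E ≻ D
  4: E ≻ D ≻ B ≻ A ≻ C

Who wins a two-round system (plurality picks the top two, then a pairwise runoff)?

D

Round 1 first-place votes: A 3, B 9, C 0, D 5, E 4. B and D advance.
Runoff: B is ranked above D on 9 ballots, D above B on 12.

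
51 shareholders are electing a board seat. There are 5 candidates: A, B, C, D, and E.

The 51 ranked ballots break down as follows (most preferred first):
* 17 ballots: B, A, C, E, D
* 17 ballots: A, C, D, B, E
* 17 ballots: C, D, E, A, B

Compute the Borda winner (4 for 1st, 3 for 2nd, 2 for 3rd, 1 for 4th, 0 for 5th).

A: 17×3 + 17×4 + 17×1 = 136
B: 17×4 + 17×1 + 17×0 = 85
C: 17×2 + 17×3 + 17×4 = 153
D: 17×0 + 17×2 + 17×3 = 85
E: 17×1 + 17×0 + 17×2 = 51

C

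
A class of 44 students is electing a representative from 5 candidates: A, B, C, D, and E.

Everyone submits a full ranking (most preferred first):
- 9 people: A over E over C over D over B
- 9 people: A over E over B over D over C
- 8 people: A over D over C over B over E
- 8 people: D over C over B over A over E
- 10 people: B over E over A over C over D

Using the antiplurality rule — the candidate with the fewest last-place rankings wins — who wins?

A

Last-place votes: A 0, B 9, C 9, D 10, E 16.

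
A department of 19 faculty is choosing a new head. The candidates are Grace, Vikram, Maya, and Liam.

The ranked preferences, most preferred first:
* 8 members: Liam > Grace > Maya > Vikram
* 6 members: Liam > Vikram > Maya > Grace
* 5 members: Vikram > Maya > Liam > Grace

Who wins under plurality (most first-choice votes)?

First-place votes: Grace 0, Vikram 5, Maya 0, Liam 14.

Liam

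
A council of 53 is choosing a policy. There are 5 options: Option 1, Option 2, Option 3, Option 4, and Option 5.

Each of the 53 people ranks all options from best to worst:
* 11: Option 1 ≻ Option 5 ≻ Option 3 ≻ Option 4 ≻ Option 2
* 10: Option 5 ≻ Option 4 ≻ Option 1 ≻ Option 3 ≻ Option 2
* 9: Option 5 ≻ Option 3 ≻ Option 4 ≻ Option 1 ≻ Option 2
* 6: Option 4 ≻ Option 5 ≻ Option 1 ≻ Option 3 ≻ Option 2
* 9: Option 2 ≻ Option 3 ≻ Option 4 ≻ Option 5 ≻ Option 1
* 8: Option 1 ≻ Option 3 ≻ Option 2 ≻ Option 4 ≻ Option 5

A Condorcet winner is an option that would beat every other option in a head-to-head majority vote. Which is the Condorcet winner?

Option 5

Option 5 vs Option 1: 34–19
Option 5 vs Option 2: 36–17
Option 5 vs Option 3: 36–17
Option 5 vs Option 4: 30–23
Option 5 beats every other option.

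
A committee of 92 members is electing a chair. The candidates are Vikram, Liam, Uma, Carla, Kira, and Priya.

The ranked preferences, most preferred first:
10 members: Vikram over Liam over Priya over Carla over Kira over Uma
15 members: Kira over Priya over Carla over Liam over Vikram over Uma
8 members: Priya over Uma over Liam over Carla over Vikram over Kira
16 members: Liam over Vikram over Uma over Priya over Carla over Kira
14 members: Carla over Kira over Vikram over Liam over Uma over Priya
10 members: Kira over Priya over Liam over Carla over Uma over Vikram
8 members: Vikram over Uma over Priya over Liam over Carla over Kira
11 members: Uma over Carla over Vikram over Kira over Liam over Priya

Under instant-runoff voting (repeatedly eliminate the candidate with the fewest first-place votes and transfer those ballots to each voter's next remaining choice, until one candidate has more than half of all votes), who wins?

Vikram

Round 1: Vikram 18, Liam 16, Uma 11, Carla 14, Kira 25, Priya 8. Priya eliminated.
Round 2: Vikram 18, Liam 16, Uma 19, Carla 14, Kira 25. Carla eliminated.
Round 3: Vikram 18, Liam 16, Uma 19, Kira 39. Liam eliminated.
Round 4: Vikram 34, Uma 19, Kira 39. Uma eliminated.
Round 5: Vikram 53, Kira 39. Vikram has a majority (≥47).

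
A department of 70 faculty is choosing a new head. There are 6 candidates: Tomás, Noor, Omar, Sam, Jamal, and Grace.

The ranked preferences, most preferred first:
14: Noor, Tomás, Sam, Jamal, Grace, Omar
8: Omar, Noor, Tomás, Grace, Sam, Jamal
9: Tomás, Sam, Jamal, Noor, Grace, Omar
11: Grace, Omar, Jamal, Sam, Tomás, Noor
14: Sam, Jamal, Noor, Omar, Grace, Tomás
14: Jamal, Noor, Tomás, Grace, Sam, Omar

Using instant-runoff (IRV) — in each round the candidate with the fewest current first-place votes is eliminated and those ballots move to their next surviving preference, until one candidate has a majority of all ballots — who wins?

Round 1: Tomás 9, Noor 14, Omar 8, Sam 14, Jamal 14, Grace 11. Omar eliminated.
Round 2: Tomás 9, Noor 22, Sam 14, Jamal 14, Grace 11. Tomás eliminated.
Round 3: Noor 22, Sam 23, Jamal 14, Grace 11. Grace eliminated.
Round 4: Noor 22, Sam 23, Jamal 25. Noor eliminated.
Round 5: Sam 45, Jamal 25. Sam has a majority (≥36).

Sam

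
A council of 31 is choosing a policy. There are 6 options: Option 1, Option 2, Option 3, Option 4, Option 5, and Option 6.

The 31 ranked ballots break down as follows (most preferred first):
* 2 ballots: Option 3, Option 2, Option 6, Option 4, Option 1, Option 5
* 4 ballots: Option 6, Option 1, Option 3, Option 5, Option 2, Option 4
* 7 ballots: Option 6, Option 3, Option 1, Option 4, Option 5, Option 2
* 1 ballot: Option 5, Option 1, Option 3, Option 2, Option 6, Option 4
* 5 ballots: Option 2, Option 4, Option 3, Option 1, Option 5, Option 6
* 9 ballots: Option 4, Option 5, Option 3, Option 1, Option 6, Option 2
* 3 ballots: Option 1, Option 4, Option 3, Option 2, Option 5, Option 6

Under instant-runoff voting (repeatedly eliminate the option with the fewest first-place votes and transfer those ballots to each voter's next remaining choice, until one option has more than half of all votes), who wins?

Option 4

Round 1: Option 1 3, Option 2 5, Option 3 2, Option 4 9, Option 5 1, Option 6 11. Option 5 eliminated.
Round 2: Option 1 4, Option 2 5, Option 3 2, Option 4 9, Option 6 11. Option 3 eliminated.
Round 3: Option 1 4, Option 2 7, Option 4 9, Option 6 11. Option 1 eliminated.
Round 4: Option 2 8, Option 4 12, Option 6 11. Option 2 eliminated.
Round 5: Option 4 17, Option 6 14. Option 4 has a majority (≥16).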